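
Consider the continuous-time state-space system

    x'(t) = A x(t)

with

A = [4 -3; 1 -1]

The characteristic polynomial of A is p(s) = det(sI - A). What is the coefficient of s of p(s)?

For a 2×2 matrix, det(sI - A) = s^2 - (tr A)s + det A.
tr A = 3, det A = -1.
So p(s) = s^2 - 3s - 1.
The coefficient of s is -3.

-3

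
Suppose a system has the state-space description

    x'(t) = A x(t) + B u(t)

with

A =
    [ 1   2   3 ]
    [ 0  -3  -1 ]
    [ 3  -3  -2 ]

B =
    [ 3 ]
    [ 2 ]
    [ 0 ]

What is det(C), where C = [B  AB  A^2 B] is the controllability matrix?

AB = [[7], [-6], [3]]
A^2B = [[4], [15], [33]]
Controllability matrix C = [B  AB  A^2B] = [[3, 7, 4], [2, -6, 15], [0, 3, 33]]
Expanding along the first row, det(C) = 3·((-6)·33 - 15·3) - 7·(2·33 - 15·0) + 4·(2·3 - (-6)·0) = 3·(-243) - 7·66 + 4·6 = -1167
Since det(C) ≠ 0, rank(C) = 3 and the system is completely controllable.

-1167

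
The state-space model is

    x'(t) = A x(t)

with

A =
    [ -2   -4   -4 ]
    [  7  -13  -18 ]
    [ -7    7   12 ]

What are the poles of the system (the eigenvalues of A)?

-6, -2, 5

det(sI - A) = s^3 - (tr A)s^2 + (M11 + M22 + M33)s - det A, where Mii is the 2×2 principal minor of A obtained by deleting row i and column i.
tr A = (-2) + (-13) + 12 = -3; M11 = (-13)·12 - (-18)·7 = -156 - (-126) = -30; M22 = (-2)·12 - (-4)·(-7) = -24 - 28 = -52; M33 = (-2)·(-13) - (-4)·7 = 26 - (-28) = 54; sum of minors = -28.
det A = (-2)·((-13)·12 - (-18)·7) - (-4)·(7·12 - (-18)·(-7)) + (-4)·(7·7 - (-13)·(-7)) = (-2)·(-30) - (-4)·(-42) + (-4)·(-42) = 60.
So p(s) = det(sI - A) = s^3 + 3s^2 - 28s - 60.
Rational-root test: any integer root divides -60. Testing small divisors, s = -2 works: p(-2) = -8 + 12 + 56 + (-60) = 0, so (s + 2) is a factor.
Dividing, p(s) = (s + 2)(s^2 + s - 30).
Factor s^2 + s - 30: two numbers with sum -1 and product -30 are 5 and -6, so s^2 + s - 30 = (s - 5)(s + 6).
Hence p(s) = (s - 5) (s + 2) (s + 6), with roots -6, -2, 5.
At least one eigenvalue has non-negative real part, so the system is not asymptotically stable.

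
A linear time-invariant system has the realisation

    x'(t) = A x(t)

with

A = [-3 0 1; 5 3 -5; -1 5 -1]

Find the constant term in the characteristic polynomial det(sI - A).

Expand det(sI - A) for the 3×3 matrix.
p(s) = s^3 + s^2 + 17s + 38.
(Check: constant term = det(-A) = (-1)^3 det A = 38; coefficient of s^2 = -tr A = 1.)
The constant term is 38.

38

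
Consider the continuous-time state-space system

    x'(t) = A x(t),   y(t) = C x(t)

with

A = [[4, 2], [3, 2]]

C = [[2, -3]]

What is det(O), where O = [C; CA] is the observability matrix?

-7

CA = [[-1, -2]]
Observability matrix O = [C; CA] = [[2, -3], [-1, -2]]
det(O) = 2·(-2) - (-3)·(-1) = -4 - 3 = -7
Since det(O) ≠ 0, rank(O) = 2 and the system is completely observable.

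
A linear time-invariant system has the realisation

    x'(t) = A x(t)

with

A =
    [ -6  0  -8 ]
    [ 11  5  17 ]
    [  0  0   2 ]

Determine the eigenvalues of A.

det(sI - A) = s^3 - (tr A)s^2 + (M11 + M22 + M33)s - det A, where Mii is the 2×2 principal minor of A obtained by deleting row i and column i.
tr A = (-6) + 5 + 2 = 1; M11 = 5·2 - 17·0 = 10 - 0 = 10; M22 = (-6)·2 - (-8)·0 = -12 - 0 = -12; M33 = (-6)·5 - 0·11 = -30 - 0 = -30; sum of minors = -32.
det A = (-6)·(5·2 - 17·0) - 0·(11·2 - 17·0) + (-8)·(11·0 - 5·0) = (-6)·10 - 0·22 + (-8)·0 = -60.
So p(s) = det(sI - A) = s^3 - s^2 - 32s + 60.
Rational-root test: any integer root divides 60. Testing small divisors, s = 2 works: p(2) = 8 + (-4) + (-64) + 60 = 0, so (s - 2) is a factor.
Dividing, p(s) = (s - 2)(s^2 + s - 30).
Factor s^2 + s - 30: two numbers with sum -1 and product -30 are 5 and -6, so s^2 + s - 30 = (s - 5)(s + 6).
Hence p(s) = (s - 5) (s - 2) (s + 6), with roots -6, 2, 5.
At least one eigenvalue has non-negative real part, so the system is not asymptotically stable.

-6, 2, 5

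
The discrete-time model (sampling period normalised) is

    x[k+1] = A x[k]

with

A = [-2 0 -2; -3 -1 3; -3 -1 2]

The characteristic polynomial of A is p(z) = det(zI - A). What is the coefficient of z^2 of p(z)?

1

Expand det(zI - A) for the 3×3 matrix.
p(z) = z^3 + z^2 - 7z + 2.
(Check: constant term = det(-A) = (-1)^3 det A = 2; coefficient of z^2 = -tr A = 1.)
The coefficient of z^2 is 1.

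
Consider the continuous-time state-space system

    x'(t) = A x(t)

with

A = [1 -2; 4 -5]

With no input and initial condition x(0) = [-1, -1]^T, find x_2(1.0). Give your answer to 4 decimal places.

-0.3679

det(sI - A) = s^2 - (tr A)s + det A, with tr A = 1 + (-5) = -4 and det A = 1·(-5) - (-2)·4 = -5 - (-8) = 3.
So p(s) = det(sI - A) = s^2 + 4s + 3.
Factor s^2 + 4s + 3: two numbers with sum -4 and product 3 are -1 and -3, so s^2 + 4s + 3 = (s + 1)(s + 3).
Hence p(s) = (s + 1) (s + 3), with roots -3, -1.
The eigenvalues -3, -1 are distinct and real, so A is diagonalisable and x(t) = e^{At} x(0) = V diag(e^{λ_i t}) V^{-1} x(0), where the columns of V are the eigenvectors.
λ = -3: A - (-3)I = [[4, -2], [4, -2]]. Row 1 gives 4·v1 + (-2)·v2 = 0, so take v_1 = [1, 2]^T.
λ = -1: A - (-1)I = [[2, -2], [4, -4]]. Row 1 gives 2·v1 + (-2)·v2 = 0, so take v_2 = [1, 1]^T.
V = [v_1 v_2] = [[1, 1], [2, 1]] has det V = -1, so V^{-1} = adj(V)/det V = [[-1, 1], [2, -1]].
Modal coordinates z(0) = V^{-1} x(0): (-1)·(-1) + 1·(-1) = 0; 2·(-1) + (-1)·(-1) = -1; so z(0) = [0, -1]^T.
x_2(t) = Σ_i (v_i)_2 · z_i(0) · e^{λ_i t} (row 2 of V times the modal terms).
x_2(1.0) = 2·0·e^{-3·1.0} + 1·(-1)·e^{-1·1.0} = 0·0.049787 + (-1)·0.367879 = -0.3679.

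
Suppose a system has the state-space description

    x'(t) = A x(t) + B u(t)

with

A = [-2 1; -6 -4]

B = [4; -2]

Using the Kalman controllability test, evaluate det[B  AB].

-84

AB = [[-10], [-16]]
Controllability matrix C = [B  AB] = [[4, -10], [-2, -16]]
det(C) = 4·(-16) - (-10)·(-2) = -64 - 20 = -84
Since det(C) ≠ 0, rank(C) = 2 and the system is completely controllable.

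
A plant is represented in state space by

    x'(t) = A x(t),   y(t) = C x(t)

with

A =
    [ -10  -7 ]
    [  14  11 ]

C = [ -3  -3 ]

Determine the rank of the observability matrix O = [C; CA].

CA = [[-12, -12]]
Observability matrix O = [C; CA] = [[-3, -3], [-12, -12]]
Every row of O is a scalar multiple of row 1 = [-3, -3] (multipliers 1, 4), so the rows span a one-dimensional space.
O ≠ 0, hence rank(O) = 1.
rank(O) = 1 < n = 2, so the pair (A, C) is not completely observable.

1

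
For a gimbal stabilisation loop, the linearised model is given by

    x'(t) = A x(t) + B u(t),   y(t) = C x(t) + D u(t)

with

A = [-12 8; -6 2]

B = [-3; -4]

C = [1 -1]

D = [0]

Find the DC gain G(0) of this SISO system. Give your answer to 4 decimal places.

0.1667

G(0) = C(-A)^{-1}B + D = -C A^{-1} B + D.
det A = 24, so A^{-1} = (1/24)·adj(A) = [[1/12, -1/3], [1/4, -1/2]]
A^{-1} B = [13/12, 5/4]^T
C A^{-1} B = -1/6
G(0) = D - C A^{-1} B = 0 - (-1/6) = 1/6 ≈ 0.1667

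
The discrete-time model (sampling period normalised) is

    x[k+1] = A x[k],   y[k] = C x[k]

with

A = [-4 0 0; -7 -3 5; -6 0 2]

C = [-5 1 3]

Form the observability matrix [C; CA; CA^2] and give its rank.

2

CA = [[-5, -3, 11]]
CA^2 = [[-25, 9, 7]]
Observability matrix O = [C; CA; CA^2] = [[-5, 1, 3], [-5, -3, 11], [-25, 9, 7]]
The columns c1, c2, c3 of O are linearly dependent: c1 + 2·c2 + c3 = 0 (check each entry), so rank(O) ≤ 2.
The 2×2 minor from rows 1, 2, columns 1, 2 is (-5)·(-3) - 1·(-5) = 15 - (-5) = 20 ≠ 0, so rank(O) = 2.
rank(O) = 2 < n = 3, so the pair (A, C) is not completely observable.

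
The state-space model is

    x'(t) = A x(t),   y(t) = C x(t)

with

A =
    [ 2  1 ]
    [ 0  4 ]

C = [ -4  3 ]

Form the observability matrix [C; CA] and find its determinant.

-8

CA = [[-8, 8]]
Observability matrix O = [C; CA] = [[-4, 3], [-8, 8]]
det(O) = (-4)·8 - 3·(-8) = -32 - (-24) = -8
Since det(O) ≠ 0, rank(O) = 2 and the system is completely observable.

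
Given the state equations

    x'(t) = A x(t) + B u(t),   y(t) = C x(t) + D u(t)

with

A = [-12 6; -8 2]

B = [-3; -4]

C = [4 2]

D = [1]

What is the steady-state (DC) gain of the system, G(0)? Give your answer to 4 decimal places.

G(0) = C(-A)^{-1}B + D = -C A^{-1} B + D.
det A = 24, so A^{-1} = (1/24)·adj(A) = [[1/12, -1/4], [1/3, -1/2]]
A^{-1} B = [3/4, 1]^T
C A^{-1} B = 5
G(0) = D - C A^{-1} B = 1 - (5) = -4

-4.0000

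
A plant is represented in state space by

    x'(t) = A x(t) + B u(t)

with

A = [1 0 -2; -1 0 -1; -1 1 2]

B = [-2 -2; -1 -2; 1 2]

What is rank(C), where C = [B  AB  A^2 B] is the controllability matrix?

3

AB = [[-4, -6], [1, 0], [3, 4]]
A^2B = [[-10, -14], [1, 2], [11, 14]]
Controllability matrix C = [B  AB  A^2B] = [[-2, -2, -4, -6, -10, -14], [-1, -2, 1, 0, 1, 2], [1, 2, 3, 4, 11, 14]]
Take the 3×3 submatrix of C formed by columns 1, 2, 3: [[-2, -2, -4], [-1, -2, 1], [1, 2, 3]]. Its determinant is (-2)·((-2)·3 - 1·2) - (-2)·((-1)·3 - 1·1) + (-4)·((-1)·2 - (-2)·1) = (-2)·(-8) - (-2)·(-4) + (-4)·0 = 8 ≠ 0.
So rank(C) ≥ 3; since C has 3 rows, rank(C) = 3.
rank(C) = 3 = n, so the pair (A, B) is completely controllable.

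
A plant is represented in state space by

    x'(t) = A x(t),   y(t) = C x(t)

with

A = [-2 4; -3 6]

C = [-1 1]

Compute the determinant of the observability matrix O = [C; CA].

-1

CA = [[-1, 2]]
Observability matrix O = [C; CA] = [[-1, 1], [-1, 2]]
det(O) = (-1)·2 - 1·(-1) = -2 - (-1) = -1
Since det(O) ≠ 0, rank(O) = 2 and the system is completely observable.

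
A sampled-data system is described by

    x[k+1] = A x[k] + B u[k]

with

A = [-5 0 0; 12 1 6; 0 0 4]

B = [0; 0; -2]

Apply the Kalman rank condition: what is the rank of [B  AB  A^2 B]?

2

AB = [[0], [-12], [-8]]
A^2B = [[0], [-60], [-32]]
Controllability matrix C = [B  AB  A^2B] = [[0, 0, 0], [0, -12, -60], [-2, -8, -32]]
Row 1 of C is identically zero, so rank(C) ≤ 2.
The 2×2 minor from rows 2, 3, columns 1, 2 is 0·(-8) - (-12)·(-2) = 0 - 24 = -24 ≠ 0, so rank(C) = 2.
rank(C) = 2 < n = 3, so the pair (A, B) is not completely controllable.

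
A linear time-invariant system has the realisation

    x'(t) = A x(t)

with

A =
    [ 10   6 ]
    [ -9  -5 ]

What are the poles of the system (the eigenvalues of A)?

det(sI - A) = s^2 - (tr A)s + det A, with tr A = 10 + (-5) = 5 and det A = 10·(-5) - 6·(-9) = -50 - (-54) = 4.
So p(s) = det(sI - A) = s^2 - 5s + 4.
Factor s^2 - 5s + 4: two numbers with sum 5 and product 4 are 4 and 1, so s^2 - 5s + 4 = (s - 4)(s - 1).
Hence p(s) = (s - 4) (s - 1), with roots 1, 4.
At least one eigenvalue has non-negative real part, so the system is not asymptotically stable.

1, 4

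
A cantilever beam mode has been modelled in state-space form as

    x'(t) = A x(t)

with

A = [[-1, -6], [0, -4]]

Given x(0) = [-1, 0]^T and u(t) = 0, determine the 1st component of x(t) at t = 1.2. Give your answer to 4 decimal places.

-0.3012

det(sI - A) = s^2 - (tr A)s + det A, with tr A = (-1) + (-4) = -5 and det A = (-1)·(-4) - (-6)·0 = 4 - 0 = 4.
So p(s) = det(sI - A) = s^2 + 5s + 4.
Factor s^2 + 5s + 4: two numbers with sum -5 and product 4 are -1 and -4, so s^2 + 5s + 4 = (s + 1)(s + 4).
Hence p(s) = (s + 1) (s + 4), with roots -4, -1.
The eigenvalues -4, -1 are distinct and real, so A is diagonalisable and x(t) = e^{At} x(0) = V diag(e^{λ_i t}) V^{-1} x(0), where the columns of V are the eigenvectors.
λ = -4: A - (-4)I = [[3, -6], [0, 0]]. Row 1 gives 3·v1 + (-6)·v2 = 0, so take v_1 = [-2, -1]^T.
λ = -1: A - (-1)I = [[0, -6], [0, -3]]. Row 1 gives 0·v1 + (-6)·v2 = 0, so take v_2 = [-1, 0]^T.
V = [v_1 v_2] = [[-2, -1], [-1, 0]] has det V = -1, so V^{-1} = adj(V)/det V = [[0, -1], [-1, 2]].
Modal coordinates z(0) = V^{-1} x(0): 0·(-1) + (-1)·0 = 0; (-1)·(-1) + 2·0 = 1; so z(0) = [0, 1]^T.
x_1(t) = Σ_i (v_i)_1 · z_i(0) · e^{λ_i t} (row 1 of V times the modal terms).
x_1(1.2) = (-2)·0·e^{-4·1.2} + (-1)·1·e^{-1·1.2} = 0·0.008230 + (-1)·0.301194 = -0.3012.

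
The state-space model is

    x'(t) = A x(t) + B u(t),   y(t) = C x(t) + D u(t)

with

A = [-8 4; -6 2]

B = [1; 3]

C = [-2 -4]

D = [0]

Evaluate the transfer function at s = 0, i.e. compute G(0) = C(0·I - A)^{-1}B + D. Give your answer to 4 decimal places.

-11.5000

G(0) = C(-A)^{-1}B + D = -C A^{-1} B + D.
det A = 8, so A^{-1} = (1/8)·adj(A) = [[1/4, -1/2], [3/4, -1]]
A^{-1} B = [-5/4, -9/4]^T
C A^{-1} B = 23/2
G(0) = D - C A^{-1} B = 0 - (23/2) = -23/2 ≈ -11.5000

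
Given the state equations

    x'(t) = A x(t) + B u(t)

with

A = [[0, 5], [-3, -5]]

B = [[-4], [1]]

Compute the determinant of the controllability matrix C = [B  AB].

AB = [[5], [7]]
Controllability matrix C = [B  AB] = [[-4, 5], [1, 7]]
det(C) = (-4)·7 - 5·1 = -28 - 5 = -33
Since det(C) ≠ 0, rank(C) = 2 and the system is completely controllable.

-33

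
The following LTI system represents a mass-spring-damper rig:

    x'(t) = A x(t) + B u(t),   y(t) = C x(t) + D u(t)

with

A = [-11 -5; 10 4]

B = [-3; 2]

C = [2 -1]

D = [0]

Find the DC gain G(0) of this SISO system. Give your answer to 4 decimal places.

2.0000

G(0) = C(-A)^{-1}B + D = -C A^{-1} B + D.
det A = 6, so A^{-1} = (1/6)·adj(A) = [[2/3, 5/6], [-5/3, -11/6]]
A^{-1} B = [-1/3, 4/3]^T
C A^{-1} B = -2
G(0) = D - C A^{-1} B = 0 - (-2) = 2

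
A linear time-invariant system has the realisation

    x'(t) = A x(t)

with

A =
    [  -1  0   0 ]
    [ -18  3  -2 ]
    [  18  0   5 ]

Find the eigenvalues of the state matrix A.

-1, 3, 5

det(sI - A) = s^3 - (tr A)s^2 + (M11 + M22 + M33)s - det A, where Mii is the 2×2 principal minor of A obtained by deleting row i and column i.
tr A = (-1) + 3 + 5 = 7; M11 = 3·5 - (-2)·0 = 15 - 0 = 15; M22 = (-1)·5 - 0·18 = -5 - 0 = -5; M33 = (-1)·3 - 0·(-18) = -3 - 0 = -3; sum of minors = 7.
det A = (-1)·(3·5 - (-2)·0) - 0·((-18)·5 - (-2)·18) + 0·((-18)·0 - 3·18) = (-1)·15 - 0·(-54) + 0·(-54) = -15.
So p(s) = det(sI - A) = s^3 - 7s^2 + 7s + 15.
Rational-root test: any integer root divides 15. Testing small divisors, s = -1 works: p(-1) = -1 + (-7) + (-7) + 15 = 0, so (s + 1) is a factor.
Dividing, p(s) = (s + 1)(s^2 - 8s + 15).
Factor s^2 - 8s + 15: two numbers with sum 8 and product 15 are 5 and 3, so s^2 - 8s + 15 = (s - 5)(s - 3).
Hence p(s) = (s - 5) (s - 3) (s + 1), with roots -1, 3, 5.
At least one eigenvalue has non-negative real part, so the system is not asymptotically stable.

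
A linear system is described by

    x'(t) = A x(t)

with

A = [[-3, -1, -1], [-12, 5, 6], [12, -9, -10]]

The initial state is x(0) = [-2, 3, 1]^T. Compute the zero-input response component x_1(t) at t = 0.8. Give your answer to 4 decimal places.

-0.3813

det(sI - A) = s^3 - (tr A)s^2 + (M11 + M22 + M33)s - det A, where Mii is the 2×2 principal minor of A obtained by deleting row i and column i.
tr A = (-3) + 5 + (-10) = -8; M11 = 5·(-10) - 6·(-9) = -50 - (-54) = 4; M22 = (-3)·(-10) - (-1)·12 = 30 - (-12) = 42; M33 = (-3)·5 - (-1)·(-12) = -15 - 12 = -27; sum of minors = 19.
det A = (-3)·(5·(-10) - 6·(-9)) - (-1)·((-12)·(-10) - 6·12) + (-1)·((-12)·(-9) - 5·12) = (-3)·4 - (-1)·48 + (-1)·48 = -12.
So p(s) = det(sI - A) = s^3 + 8s^2 + 19s + 12.
Rational-root test: any integer root divides 12. Testing small divisors, s = -1 works: p(-1) = -1 + 8 + (-19) + 12 = 0, so (s + 1) is a factor.
Dividing, p(s) = (s + 1)(s^2 + 7s + 12).
Factor s^2 + 7s + 12: two numbers with sum -7 and product 12 are -3 and -4, so s^2 + 7s + 12 = (s + 3)(s + 4).
Hence p(s) = (s + 1) (s + 3) (s + 4), with roots -4, -3, -1.
The eigenvalues -4, -3, -1 are distinct and real, so A is diagonalisable and x(t) = e^{At} x(0) = V diag(e^{λ_i t}) V^{-1} x(0), where the columns of V are the eigenvectors.
λ = -4: A - (-4)I = [[1, -1, -1], [-12, 9, 6], [12, -9, -6]]. v must be orthogonal to every row; (row 1) × (row 2) = [3, 6, -3], so take v_1 = [-1, -2, 1]^T.
λ = -3: A - (-3)I = [[0, -1, -1], [-12, 8, 6], [12, -9, -7]]. v must be orthogonal to every row; (row 1) × (row 2) = [2, 12, -12], so take v_2 = [1, 6, -6]^T.
λ = -1: A - (-1)I = [[-2, -1, -1], [-12, 6, 6], [12, -9, -9]]. v must be orthogonal to every row; (row 1) × (row 2) = [0, 24, -24], so take v_3 = [0, 1, -1]^T.
V = [v_1 v_2 v_3] = [[-1, 1, 0], [-2, 6, 1], [1, -6, -1]] has det V = -1, so V^{-1} = adj(V)/det V = [[0, -1, -1], [1, -1, -1], [-6, 5, 4]].
Modal coordinates z(0) = V^{-1} x(0): 0·(-2) + (-1)·3 + (-1)·1 = -4; 1·(-2) + (-1)·3 + (-1)·1 = -6; (-6)·(-2) + 5·3 + 4·1 = 31; so z(0) = [-4, -6, 31]^T.
x_1(t) = Σ_i (v_i)_1 · z_i(0) · e^{λ_i t} (row 1 of V times the modal terms).
x_1(0.8) = (-1)·(-4)·e^{-4·0.8} + 1·(-6)·e^{-3·0.8} + 0·31·e^{-1·0.8} = 4·0.040762 + (-6)·0.090718 + 0·0.449329 = -0.3813.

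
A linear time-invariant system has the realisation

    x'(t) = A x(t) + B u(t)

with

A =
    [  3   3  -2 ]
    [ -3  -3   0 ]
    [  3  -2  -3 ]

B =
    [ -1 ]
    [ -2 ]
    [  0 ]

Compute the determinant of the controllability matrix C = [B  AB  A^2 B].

1300

AB = [[-9], [9], [1]]
A^2B = [[-2], [0], [-48]]
Controllability matrix C = [B  AB  A^2B] = [[-1, -9, -2], [-2, 9, 0], [0, 1, -48]]
Expanding along the first row, det(C) = (-1)·(9·(-48) - 0·1) - (-9)·((-2)·(-48) - 0·0) + (-2)·((-2)·1 - 9·0) = (-1)·(-432) - (-9)·96 + (-2)·(-2) = 1300
Since det(C) ≠ 0, rank(C) = 3 and the system is completely controllable.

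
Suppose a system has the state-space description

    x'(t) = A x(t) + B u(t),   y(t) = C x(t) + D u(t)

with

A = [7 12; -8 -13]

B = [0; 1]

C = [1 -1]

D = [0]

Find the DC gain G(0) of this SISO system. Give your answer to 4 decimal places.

G(0) = C(-A)^{-1}B + D = -C A^{-1} B + D.
det A = 5, so A^{-1} = (1/5)·adj(A) = [[-13/5, -12/5], [8/5, 7/5]]
A^{-1} B = [-12/5, 7/5]^T
C A^{-1} B = -19/5
G(0) = D - C A^{-1} B = 0 - (-19/5) = 19/5 ≈ 3.8000

3.8000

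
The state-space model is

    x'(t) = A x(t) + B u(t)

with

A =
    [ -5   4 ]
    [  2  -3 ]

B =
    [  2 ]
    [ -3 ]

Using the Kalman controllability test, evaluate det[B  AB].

-40

AB = [[-22], [13]]
Controllability matrix C = [B  AB] = [[2, -22], [-3, 13]]
det(C) = 2·13 - (-22)·(-3) = 26 - 66 = -40
Since det(C) ≠ 0, rank(C) = 2 and the system is completely controllable.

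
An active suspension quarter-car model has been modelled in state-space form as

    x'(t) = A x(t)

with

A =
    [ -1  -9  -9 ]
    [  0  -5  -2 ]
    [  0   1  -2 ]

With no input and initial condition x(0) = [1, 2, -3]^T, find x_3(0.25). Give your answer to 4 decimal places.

-1.5216

det(sI - A) = s^3 - (tr A)s^2 + (M11 + M22 + M33)s - det A, where Mii is the 2×2 principal minor of A obtained by deleting row i and column i.
tr A = (-1) + (-5) + (-2) = -8; M11 = (-5)·(-2) - (-2)·1 = 10 - (-2) = 12; M22 = (-1)·(-2) - (-9)·0 = 2 - 0 = 2; M33 = (-1)·(-5) - (-9)·0 = 5 - 0 = 5; sum of minors = 19.
det A = (-1)·((-5)·(-2) - (-2)·1) - (-9)·(0·(-2) - (-2)·0) + (-9)·(0·1 - (-5)·0) = (-1)·12 - (-9)·0 + (-9)·0 = -12.
So p(s) = det(sI - A) = s^3 + 8s^2 + 19s + 12.
Rational-root test: any integer root divides 12. Testing small divisors, s = -1 works: p(-1) = -1 + 8 + (-19) + 12 = 0, so (s + 1) is a factor.
Dividing, p(s) = (s + 1)(s^2 + 7s + 12).
Factor s^2 + 7s + 12: two numbers with sum -7 and product 12 are -3 and -4, so s^2 + 7s + 12 = (s + 3)(s + 4).
Hence p(s) = (s + 1) (s + 3) (s + 4), with roots -4, -3, -1.
The eigenvalues -4, -3, -1 are distinct and real, so A is diagonalisable and x(t) = e^{At} x(0) = V diag(e^{λ_i t}) V^{-1} x(0), where the columns of V are the eigenvectors.
λ = -4: A - (-4)I = [[3, -9, -9], [0, -1, -2], [0, 1, 2]]. v must be orthogonal to every row; (row 1) × (row 2) = [9, 6, -3], so take v_1 = [3, 2, -1]^T.
λ = -3: A - (-3)I = [[2, -9, -9], [0, -2, -2], [0, 1, 1]]. v must be orthogonal to every row; (row 1) × (row 2) = [0, 4, -4], so take v_2 = [0, 1, -1]^T.
λ = -1: A - (-1)I = [[0, -9, -9], [0, -4, -2], [0, 1, -1]]. v must be orthogonal to every row; (row 1) × (row 2) = [-18, 0, 0], so take v_3 = [1, 0, 0]^T.
V = [v_1 v_2 v_3] = [[3, 0, 1], [2, 1, 0], [-1, -1, 0]] has det V = -1, so V^{-1} = adj(V)/det V = [[0, 1, 1], [0, -1, -2], [1, -3, -3]].
Modal coordinates z(0) = V^{-1} x(0): 0·1 + 1·2 + 1·(-3) = -1; 0·1 + (-1)·2 + (-2)·(-3) = 4; 1·1 + (-3)·2 + (-3)·(-3) = 4; so z(0) = [-1, 4, 4]^T.
x_3(t) = Σ_i (v_i)_3 · z_i(0) · e^{λ_i t} (row 3 of V times the modal terms).
x_3(0.25) = (-1)·(-1)·e^{-4·0.25} + (-1)·4·e^{-3·0.25} + 0·4·e^{-1·0.25} = 1·0.367879 + (-4)·0.472367 + 0·0.778801 = -1.5216.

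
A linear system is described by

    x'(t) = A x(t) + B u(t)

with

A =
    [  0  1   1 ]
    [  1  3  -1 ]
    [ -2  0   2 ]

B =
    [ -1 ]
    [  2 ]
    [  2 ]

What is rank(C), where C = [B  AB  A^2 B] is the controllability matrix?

AB = [[4], [3], [6]]
A^2B = [[9], [7], [4]]
Controllability matrix C = [B  AB  A^2B] = [[-1, 4, 9], [2, 3, 7], [2, 6, 4]]
det(C) = (-1)·(3·4 - 7·6) - 4·(2·4 - 7·2) + 9·(2·6 - 3·2) = (-1)·(-30) - 4·(-6) + 9·6 = 108 ≠ 0, so rank(C) = 3.
rank(C) = 3 = n, so the pair (A, B) is completely controllable.

3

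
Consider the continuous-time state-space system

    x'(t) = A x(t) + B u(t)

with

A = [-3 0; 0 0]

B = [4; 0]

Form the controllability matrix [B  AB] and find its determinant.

0

AB = [[-12], [0]]
Controllability matrix C = [B  AB] = [[4, -12], [0, 0]]
det(C) = 4·0 - (-12)·0 = 0 - 0 = 0
Since det(C) = 0, rank(C) < 2 and the system is not completely controllable.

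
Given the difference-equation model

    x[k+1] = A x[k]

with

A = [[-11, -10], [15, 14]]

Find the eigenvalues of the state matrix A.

det(zI - A) = z^2 - (tr A)z + det A, with tr A = (-11) + 14 = 3 and det A = (-11)·14 - (-10)·15 = -154 - (-150) = -4.
So p(z) = det(zI - A) = z^2 - 3z - 4.
Factor z^2 - 3z - 4: two numbers with sum 3 and product -4 are 4 and -1, so z^2 - 3z - 4 = (z - 4)(z + 1).
Hence p(z) = (z - 4) (z + 1), with roots -1, 4.

-1, 4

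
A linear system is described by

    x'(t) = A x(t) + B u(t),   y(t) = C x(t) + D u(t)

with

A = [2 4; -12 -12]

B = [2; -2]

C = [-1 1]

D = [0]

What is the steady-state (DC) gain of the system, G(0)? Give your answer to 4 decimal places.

G(0) = C(-A)^{-1}B + D = -C A^{-1} B + D.
det A = 24, so A^{-1} = (1/24)·adj(A) = [[-1/2, -1/6], [1/2, 1/12]]
A^{-1} B = [-2/3, 5/6]^T
C A^{-1} B = 3/2
G(0) = D - C A^{-1} B = 0 - (3/2) = -3/2 ≈ -1.5000

-1.5000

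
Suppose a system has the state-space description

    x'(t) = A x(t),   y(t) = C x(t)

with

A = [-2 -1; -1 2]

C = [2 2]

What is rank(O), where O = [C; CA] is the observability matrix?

CA = [[-6, 2]]
Observability matrix O = [C; CA] = [[2, 2], [-6, 2]]
det(O) = 2·2 - 2·(-6) = 4 - (-12) = 16 ≠ 0, so rank(O) = 2.
rank(O) = 2 = n, so the pair (A, C) is completely observable.

2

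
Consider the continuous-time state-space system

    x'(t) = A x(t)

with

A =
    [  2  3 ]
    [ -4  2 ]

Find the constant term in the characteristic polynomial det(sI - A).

16

For a 2×2 matrix, det(sI - A) = s^2 - (tr A)s + det A.
tr A = 4, det A = 16.
So p(s) = s^2 - 4s + 16.
The constant term is 16.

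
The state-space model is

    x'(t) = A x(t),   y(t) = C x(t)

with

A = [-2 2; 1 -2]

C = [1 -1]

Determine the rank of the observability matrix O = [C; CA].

2

CA = [[-3, 4]]
Observability matrix O = [C; CA] = [[1, -1], [-3, 4]]
det(O) = 1·4 - (-1)·(-3) = 4 - 3 = 1 ≠ 0, so rank(O) = 2.
rank(O) = 2 = n, so the pair (A, C) is completely observable.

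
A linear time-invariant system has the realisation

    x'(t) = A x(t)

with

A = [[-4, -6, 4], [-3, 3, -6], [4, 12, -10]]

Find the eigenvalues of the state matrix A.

-6, -3, -2

det(sI - A) = s^3 - (tr A)s^2 + (M11 + M22 + M33)s - det A, where Mii is the 2×2 principal minor of A obtained by deleting row i and column i.
tr A = (-4) + 3 + (-10) = -11; M11 = 3·(-10) - (-6)·12 = -30 - (-72) = 42; M22 = (-4)·(-10) - 4·4 = 40 - 16 = 24; M33 = (-4)·3 - (-6)·(-3) = -12 - 18 = -30; sum of minors = 36.
det A = (-4)·(3·(-10) - (-6)·12) - (-6)·((-3)·(-10) - (-6)·4) + 4·((-3)·12 - 3·4) = (-4)·42 - (-6)·54 + 4·(-48) = -36.
So p(s) = det(sI - A) = s^3 + 11s^2 + 36s + 36.
Rational-root test: any integer root divides 36. Testing small divisors, s = -2 works: p(-2) = -8 + 44 + (-72) + 36 = 0, so (s + 2) is a factor.
Dividing, p(s) = (s + 2)(s^2 + 9s + 18).
Factor s^2 + 9s + 18: two numbers with sum -9 and product 18 are -3 and -6, so s^2 + 9s + 18 = (s + 3)(s + 6).
Hence p(s) = (s + 2) (s + 3) (s + 6), with roots -6, -3, -2.
All eigenvalues have negative real part, so the system is asymptotically stable.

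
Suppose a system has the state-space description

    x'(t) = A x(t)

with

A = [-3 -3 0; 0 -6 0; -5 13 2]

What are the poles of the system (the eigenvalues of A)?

det(sI - A) = s^3 - (tr A)s^2 + (M11 + M22 + M33)s - det A, where Mii is the 2×2 principal minor of A obtained by deleting row i and column i.
tr A = (-3) + (-6) + 2 = -7; M11 = (-6)·2 - 0·13 = -12 - 0 = -12; M22 = (-3)·2 - 0·(-5) = -6 - 0 = -6; M33 = (-3)·(-6) - (-3)·0 = 18 - 0 = 18; sum of minors = 0.
det A = (-3)·((-6)·2 - 0·13) - (-3)·(0·2 - 0·(-5)) + 0·(0·13 - (-6)·(-5)) = (-3)·(-12) - (-3)·0 + 0·(-30) = 36.
So p(s) = det(sI - A) = s^3 + 7s^2 - 36.
Rational-root test: any integer root divides -36. Testing small divisors, s = 2 works: p(2) = 8 + 28 + 0 + (-36) = 0, so (s - 2) is a factor.
Dividing, p(s) = (s - 2)(s^2 + 9s + 18).
Factor s^2 + 9s + 18: two numbers with sum -9 and product 18 are -3 and -6, so s^2 + 9s + 18 = (s + 3)(s + 6).
Hence p(s) = (s - 2) (s + 3) (s + 6), with roots -6, -3, 2.
At least one eigenvalue has non-negative real part, so the system is not asymptotically stable.

-6, -3, 2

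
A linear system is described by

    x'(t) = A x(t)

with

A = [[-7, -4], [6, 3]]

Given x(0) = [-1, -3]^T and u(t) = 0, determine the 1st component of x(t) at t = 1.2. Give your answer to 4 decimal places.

det(sI - A) = s^2 - (tr A)s + det A, with tr A = (-7) + 3 = -4 and det A = (-7)·3 - (-4)·6 = -21 - (-24) = 3.
So p(s) = det(sI - A) = s^2 + 4s + 3.
Factor s^2 + 4s + 3: two numbers with sum -4 and product 3 are -1 and -3, so s^2 + 4s + 3 = (s + 1)(s + 3).
Hence p(s) = (s + 1) (s + 3), with roots -3, -1.
The eigenvalues -3, -1 are distinct and real, so A is diagonalisable and x(t) = e^{At} x(0) = V diag(e^{λ_i t}) V^{-1} x(0), where the columns of V are the eigenvectors.
λ = -3: A - (-3)I = [[-4, -4], [6, 6]]. Row 1 gives (-4)·v1 + (-4)·v2 = 0, so take v_1 = [1, -1]^T.
λ = -1: A - (-1)I = [[-6, -4], [6, 4]]. Row 1 gives (-6)·v1 + (-4)·v2 = 0, so take v_2 = [2, -3]^T.
V = [v_1 v_2] = [[1, 2], [-1, -3]] has det V = -1, so V^{-1} = adj(V)/det V = [[3, 2], [-1, -1]].
Modal coordinates z(0) = V^{-1} x(0): 3·(-1) + 2·(-3) = -9; (-1)·(-1) + (-1)·(-3) = 4; so z(0) = [-9, 4]^T.
x_1(t) = Σ_i (v_i)_1 · z_i(0) · e^{λ_i t} (row 1 of V times the modal terms).
x_1(1.2) = 1·(-9)·e^{-3·1.2} + 2·4·e^{-1·1.2} = (-9)·0.027324 + 8·0.301194 = 2.1636.

2.1636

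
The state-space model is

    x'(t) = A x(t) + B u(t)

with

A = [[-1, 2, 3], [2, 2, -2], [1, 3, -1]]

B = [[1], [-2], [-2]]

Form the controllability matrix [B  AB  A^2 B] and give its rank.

3

AB = [[-11], [2], [-3]]
A^2B = [[6], [-12], [-2]]
Controllability matrix C = [B  AB  A^2B] = [[1, -11, 6], [-2, 2, -12], [-2, -3, -2]]
det(C) = 1·(2·(-2) - (-12)·(-3)) - (-11)·((-2)·(-2) - (-12)·(-2)) + 6·((-2)·(-3) - 2·(-2)) = 1·(-40) - (-11)·(-20) + 6·10 = -200 ≠ 0, so rank(C) = 3.
rank(C) = 3 = n, so the pair (A, B) is completely controllable.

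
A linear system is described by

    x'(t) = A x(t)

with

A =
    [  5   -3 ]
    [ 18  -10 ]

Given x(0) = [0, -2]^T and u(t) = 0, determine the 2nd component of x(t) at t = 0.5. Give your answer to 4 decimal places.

det(sI - A) = s^2 - (tr A)s + det A, with tr A = 5 + (-10) = -5 and det A = 5·(-10) - (-3)·18 = -50 - (-54) = 4.
So p(s) = det(sI - A) = s^2 + 5s + 4.
Factor s^2 + 5s + 4: two numbers with sum -5 and product 4 are -1 and -4, so s^2 + 5s + 4 = (s + 1)(s + 4).
Hence p(s) = (s + 1) (s + 4), with roots -4, -1.
The eigenvalues -4, -1 are distinct and real, so A is diagonalisable and x(t) = e^{At} x(0) = V diag(e^{λ_i t}) V^{-1} x(0), where the columns of V are the eigenvectors.
λ = -4: A - (-4)I = [[9, -3], [18, -6]]. Row 1 gives 9·v1 + (-3)·v2 = 0, so take v_1 = [1, 3]^T.
λ = -1: A - (-1)I = [[6, -3], [18, -9]]. Row 1 gives 6·v1 + (-3)·v2 = 0, so take v_2 = [1, 2]^T.
V = [v_1 v_2] = [[1, 1], [3, 2]] has det V = -1, so V^{-1} = adj(V)/det V = [[-2, 1], [3, -1]].
Modal coordinates z(0) = V^{-1} x(0): (-2)·0 + 1·(-2) = -2; 3·0 + (-1)·(-2) = 2; so z(0) = [-2, 2]^T.
x_2(t) = Σ_i (v_i)_2 · z_i(0) · e^{λ_i t} (row 2 of V times the modal terms).
x_2(0.5) = 3·(-2)·e^{-4·0.5} + 2·2·e^{-1·0.5} = (-6)·0.135335 + 4·0.606531 = 1.6141.

1.6141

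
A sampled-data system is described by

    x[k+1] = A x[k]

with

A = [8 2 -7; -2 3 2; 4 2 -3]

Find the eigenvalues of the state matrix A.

1, 3, 4

det(zI - A) = z^3 - (tr A)z^2 + (M11 + M22 + M33)z - det A, where Mii is the 2×2 principal minor of A obtained by deleting row i and column i.
tr A = 8 + 3 + (-3) = 8; M11 = 3·(-3) - 2·2 = -9 - 4 = -13; M22 = 8·(-3) - (-7)·4 = -24 - (-28) = 4; M33 = 8·3 - 2·(-2) = 24 - (-4) = 28; sum of minors = 19.
det A = 8·(3·(-3) - 2·2) - 2·((-2)·(-3) - 2·4) + (-7)·((-2)·2 - 3·4) = 8·(-13) - 2·(-2) + (-7)·(-16) = 12.
So p(z) = det(zI - A) = z^3 - 8z^2 + 19z - 12.
Rational-root test: any integer root divides -12. Testing small divisors, z = 1 works: p(1) = 1 + (-8) + 19 + (-12) = 0, so (z - 1) is a factor.
Dividing, p(z) = (z - 1)(z^2 - 7z + 12).
Factor z^2 - 7z + 12: two numbers with sum 7 and product 12 are 4 and 3, so z^2 - 7z + 12 = (z - 4)(z - 3).
Hence p(z) = (z - 4) (z - 3) (z - 1), with roots 1, 3, 4.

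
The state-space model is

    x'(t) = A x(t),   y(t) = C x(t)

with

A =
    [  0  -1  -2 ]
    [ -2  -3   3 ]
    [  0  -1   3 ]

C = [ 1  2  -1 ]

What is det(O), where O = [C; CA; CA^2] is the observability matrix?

CA = [[-4, -6, 1]]
CA^2 = [[12, 21, -7]]
Observability matrix O = [C; CA; CA^2] = [[1, 2, -1], [-4, -6, 1], [12, 21, -7]]
Expanding along the first row, det(O) = 1·((-6)·(-7) - 1·21) - 2·((-4)·(-7) - 1·12) + (-1)·((-4)·21 - (-6)·12) = 1·21 - 2·16 + (-1)·(-12) = 1
Since det(O) ≠ 0, rank(O) = 3 and the system is completely observable.

1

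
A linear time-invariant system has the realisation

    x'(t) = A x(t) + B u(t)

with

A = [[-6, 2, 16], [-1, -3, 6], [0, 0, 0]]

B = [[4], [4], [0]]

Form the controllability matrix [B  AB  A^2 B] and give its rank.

1

AB = [[-16], [-16], [0]]
A^2B = [[64], [64], [0]]
Controllability matrix C = [B  AB  A^2B] = [[4, -16, 64], [4, -16, 64], [0, 0, 0]]
Every column of C is a scalar multiple of column 1 = [4, 4, 0] (multipliers 1, -4, 16), so the columns span a one-dimensional space.
C ≠ 0, hence rank(C) = 1.
rank(C) = 1 < n = 3, so the pair (A, B) is not completely controllable.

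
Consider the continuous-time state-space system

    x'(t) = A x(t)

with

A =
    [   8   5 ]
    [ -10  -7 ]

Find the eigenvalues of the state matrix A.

-2, 3

det(sI - A) = s^2 - (tr A)s + det A, with tr A = 8 + (-7) = 1 and det A = 8·(-7) - 5·(-10) = -56 - (-50) = -6.
So p(s) = det(sI - A) = s^2 - s - 6.
Factor s^2 - s - 6: two numbers with sum 1 and product -6 are 3 and -2, so s^2 - s - 6 = (s - 3)(s + 2).
Hence p(s) = (s - 3) (s + 2), with roots -2, 3.
At least one eigenvalue has non-negative real part, so the system is not asymptotically stable.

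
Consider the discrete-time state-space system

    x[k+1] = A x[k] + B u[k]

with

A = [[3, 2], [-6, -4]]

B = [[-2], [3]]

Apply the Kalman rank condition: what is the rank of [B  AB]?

1

AB = [[0], [0]]
Controllability matrix C = [B  AB] = [[-2, 0], [3, 0]]
Every column of C is a scalar multiple of column 1 = [-2, 3] (multipliers 1, 0), so the columns span a one-dimensional space.
C ≠ 0, hence rank(C) = 1.
rank(C) = 1 < n = 2, so the pair (A, B) is not completely controllable.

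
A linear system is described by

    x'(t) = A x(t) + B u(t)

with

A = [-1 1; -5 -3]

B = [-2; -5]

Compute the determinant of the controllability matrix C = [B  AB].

AB = [[-3], [25]]
Controllability matrix C = [B  AB] = [[-2, -3], [-5, 25]]
det(C) = (-2)·25 - (-3)·(-5) = -50 - 15 = -65
Since det(C) ≠ 0, rank(C) = 2 and the system is completely controllable.

-65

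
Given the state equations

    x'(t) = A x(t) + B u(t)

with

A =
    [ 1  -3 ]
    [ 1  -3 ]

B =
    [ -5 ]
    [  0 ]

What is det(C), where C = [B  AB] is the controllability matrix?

AB = [[-5], [-5]]
Controllability matrix C = [B  AB] = [[-5, -5], [0, -5]]
det(C) = (-5)·(-5) - (-5)·0 = 25 - 0 = 25
Since det(C) ≠ 0, rank(C) = 2 and the system is completely controllable.

25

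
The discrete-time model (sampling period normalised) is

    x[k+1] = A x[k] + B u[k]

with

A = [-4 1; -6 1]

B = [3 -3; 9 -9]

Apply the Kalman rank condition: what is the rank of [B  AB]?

1

AB = [[-3, 3], [-9, 9]]
Controllability matrix C = [B  AB] = [[3, -3, -3, 3], [9, -9, -9, 9]]
Every column of C is a scalar multiple of column 1 = [3, 9] (multipliers 1, -1, -1, 1), so the columns span a one-dimensional space.
C ≠ 0, hence rank(C) = 1.
rank(C) = 1 < n = 2, so the pair (A, B) is not completely controllable.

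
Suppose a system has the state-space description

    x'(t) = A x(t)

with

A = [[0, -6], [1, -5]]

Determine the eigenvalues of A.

det(sI - A) = s^2 - (tr A)s + det A, with tr A = 0 + (-5) = -5 and det A = 0·(-5) - (-6)·1 = 0 - (-6) = 6.
So p(s) = det(sI - A) = s^2 + 5s + 6.
Factor s^2 + 5s + 6: two numbers with sum -5 and product 6 are -2 and -3, so s^2 + 5s + 6 = (s + 2)(s + 3).
Hence p(s) = (s + 2) (s + 3), with roots -3, -2.
All eigenvalues have negative real part, so the system is asymptotically stable.

-3, -2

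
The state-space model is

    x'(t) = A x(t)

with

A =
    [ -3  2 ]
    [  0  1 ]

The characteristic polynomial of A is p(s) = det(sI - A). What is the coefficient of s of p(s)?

2

For a 2×2 matrix, det(sI - A) = s^2 - (tr A)s + det A.
tr A = -2, det A = -3.
So p(s) = s^2 + 2s - 3.
The coefficient of s is 2.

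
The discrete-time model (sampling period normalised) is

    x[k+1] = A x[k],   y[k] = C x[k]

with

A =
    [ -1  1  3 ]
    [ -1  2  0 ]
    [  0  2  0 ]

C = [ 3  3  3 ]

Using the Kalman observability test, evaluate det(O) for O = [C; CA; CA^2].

-2862

CA = [[-6, 15, 9]]
CA^2 = [[-9, 42, -18]]
Observability matrix O = [C; CA; CA^2] = [[3, 3, 3], [-6, 15, 9], [-9, 42, -18]]
Expanding along the first row, det(O) = 3·(15·(-18) - 9·42) - 3·((-6)·(-18) - 9·(-9)) + 3·((-6)·42 - 15·(-9)) = 3·(-648) - 3·189 + 3·(-117) = -2862
Since det(O) ≠ 0, rank(O) = 3 and the system is completely observable.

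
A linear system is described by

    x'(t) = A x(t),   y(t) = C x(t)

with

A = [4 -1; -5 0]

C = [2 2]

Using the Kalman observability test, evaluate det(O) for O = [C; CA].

0

CA = [[-2, -2]]
Observability matrix O = [C; CA] = [[2, 2], [-2, -2]]
det(O) = 2·(-2) - 2·(-2) = -4 - (-4) = 0
Since det(O) = 0, rank(O) < 2 and the system is not completely observable.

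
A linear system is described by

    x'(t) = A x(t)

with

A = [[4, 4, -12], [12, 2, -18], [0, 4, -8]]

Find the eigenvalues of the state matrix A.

-4, -2, 4

det(sI - A) = s^3 - (tr A)s^2 + (M11 + M22 + M33)s - det A, where Mii is the 2×2 principal minor of A obtained by deleting row i and column i.
tr A = 4 + 2 + (-8) = -2; M11 = 2·(-8) - (-18)·4 = -16 - (-72) = 56; M22 = 4·(-8) - (-12)·0 = -32 - 0 = -32; M33 = 4·2 - 4·12 = 8 - 48 = -40; sum of minors = -16.
det A = 4·(2·(-8) - (-18)·4) - 4·(12·(-8) - (-18)·0) + (-12)·(12·4 - 2·0) = 4·56 - 4·(-96) + (-12)·48 = 32.
So p(s) = det(sI - A) = s^3 + 2s^2 - 16s - 32.
Rational-root test: any integer root divides -32. Testing small divisors, s = -2 works: p(-2) = -8 + 8 + 32 + (-32) = 0, so (s + 2) is a factor.
Dividing, p(s) = (s + 2)(s^2 - 16).
Factor s^2 - 16: two numbers with sum 0 and product -16 are 4 and -4, so s^2 - 16 = (s - 4)(s + 4).
Hence p(s) = (s - 4) (s + 2) (s + 4), with roots -4, -2, 4.
At least one eigenvalue has non-negative real part, so the system is not asymptotically stable.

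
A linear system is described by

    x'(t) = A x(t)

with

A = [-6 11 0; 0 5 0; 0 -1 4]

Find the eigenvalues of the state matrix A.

-6, 4, 5

det(sI - A) = s^3 - (tr A)s^2 + (M11 + M22 + M33)s - det A, where Mii is the 2×2 principal minor of A obtained by deleting row i and column i.
tr A = (-6) + 5 + 4 = 3; M11 = 5·4 - 0·(-1) = 20 - 0 = 20; M22 = (-6)·4 - 0·0 = -24 - 0 = -24; M33 = (-6)·5 - 11·0 = -30 - 0 = -30; sum of minors = -34.
det A = (-6)·(5·4 - 0·(-1)) - 11·(0·4 - 0·0) + 0·(0·(-1) - 5·0) = (-6)·20 - 11·0 + 0·0 = -120.
So p(s) = det(sI - A) = s^3 - 3s^2 - 34s + 120.
Rational-root test: any integer root divides 120. Testing small divisors, s = 4 works: p(4) = 64 + (-48) + (-136) + 120 = 0, so (s - 4) is a factor.
Dividing, p(s) = (s - 4)(s^2 + s - 30).
Factor s^2 + s - 30: two numbers with sum -1 and product -30 are 5 and -6, so s^2 + s - 30 = (s - 5)(s + 6).
Hence p(s) = (s - 5) (s - 4) (s + 6), with roots -6, 4, 5.
At least one eigenvalue has non-negative real part, so the system is not asymptotically stable.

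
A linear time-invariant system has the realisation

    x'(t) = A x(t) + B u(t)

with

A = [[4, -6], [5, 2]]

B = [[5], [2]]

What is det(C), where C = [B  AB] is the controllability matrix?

129

AB = [[8], [29]]
Controllability matrix C = [B  AB] = [[5, 8], [2, 29]]
det(C) = 5·29 - 8·2 = 145 - 16 = 129
Since det(C) ≠ 0, rank(C) = 2 and the system is completely controllable.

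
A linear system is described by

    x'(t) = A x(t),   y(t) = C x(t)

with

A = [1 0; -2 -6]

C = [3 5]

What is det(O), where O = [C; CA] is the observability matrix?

CA = [[-7, -30]]
Observability matrix O = [C; CA] = [[3, 5], [-7, -30]]
det(O) = 3·(-30) - 5·(-7) = -90 - (-35) = -55
Since det(O) ≠ 0, rank(O) = 2 and the system is completely observable.

-55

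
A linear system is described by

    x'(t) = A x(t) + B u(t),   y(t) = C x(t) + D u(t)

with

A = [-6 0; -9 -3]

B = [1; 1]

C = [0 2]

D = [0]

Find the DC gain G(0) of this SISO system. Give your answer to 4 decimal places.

-0.3333

G(0) = C(-A)^{-1}B + D = -C A^{-1} B + D.
det A = 18, so A^{-1} = (1/18)·adj(A) = [[-1/6, 0], [1/2, -1/3]]
A^{-1} B = [-1/6, 1/6]^T
C A^{-1} B = 1/3
G(0) = D - C A^{-1} B = 0 - (1/3) = -1/3 ≈ -0.3333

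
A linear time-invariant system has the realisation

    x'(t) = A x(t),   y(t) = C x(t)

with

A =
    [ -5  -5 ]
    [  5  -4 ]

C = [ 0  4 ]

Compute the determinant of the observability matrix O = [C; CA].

CA = [[20, -16]]
Observability matrix O = [C; CA] = [[0, 4], [20, -16]]
det(O) = 0·(-16) - 4·20 = 0 - 80 = -80
Since det(O) ≠ 0, rank(O) = 2 and the system is completely observable.

-80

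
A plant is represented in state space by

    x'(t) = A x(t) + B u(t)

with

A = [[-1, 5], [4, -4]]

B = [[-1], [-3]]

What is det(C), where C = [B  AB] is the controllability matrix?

-50

AB = [[-14], [8]]
Controllability matrix C = [B  AB] = [[-1, -14], [-3, 8]]
det(C) = (-1)·8 - (-14)·(-3) = -8 - 42 = -50
Since det(C) ≠ 0, rank(C) = 2 and the system is completely controllable.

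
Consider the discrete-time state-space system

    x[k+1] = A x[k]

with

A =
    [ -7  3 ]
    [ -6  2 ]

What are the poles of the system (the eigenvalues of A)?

det(zI - A) = z^2 - (tr A)z + det A, with tr A = (-7) + 2 = -5 and det A = (-7)·2 - 3·(-6) = -14 - (-18) = 4.
So p(z) = det(zI - A) = z^2 + 5z + 4.
Factor z^2 + 5z + 4: two numbers with sum -5 and product 4 are -1 and -4, so z^2 + 5z + 4 = (z + 1)(z + 4).
Hence p(z) = (z + 1) (z + 4), with roots -4, -1.

-4, -1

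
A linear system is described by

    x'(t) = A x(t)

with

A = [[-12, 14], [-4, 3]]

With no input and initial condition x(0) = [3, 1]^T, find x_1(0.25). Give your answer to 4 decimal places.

det(sI - A) = s^2 - (tr A)s + det A, with tr A = (-12) + 3 = -9 and det A = (-12)·3 - 14·(-4) = -36 - (-56) = 20.
So p(s) = det(sI - A) = s^2 + 9s + 20.
Factor s^2 + 9s + 20: two numbers with sum -9 and product 20 are -4 and -5, so s^2 + 9s + 20 = (s + 4)(s + 5).
Hence p(s) = (s + 4) (s + 5), with roots -5, -4.
The eigenvalues -5, -4 are distinct and real, so A is diagonalisable and x(t) = e^{At} x(0) = V diag(e^{λ_i t}) V^{-1} x(0), where the columns of V are the eigenvectors.
λ = -5: A - (-5)I = [[-7, 14], [-4, 8]]. Row 1 gives (-7)·v1 + 14·v2 = 0, so take v_1 = [2, 1]^T.
λ = -4: A - (-4)I = [[-8, 14], [-4, 7]]. Row 1 gives (-8)·v1 + 14·v2 = 0, so take v_2 = [-7, -4]^T.
V = [v_1 v_2] = [[2, -7], [1, -4]] has det V = -1, so V^{-1} = adj(V)/det V = [[4, -7], [1, -2]].
Modal coordinates z(0) = V^{-1} x(0): 4·3 + (-7)·1 = 5; 1·3 + (-2)·1 = 1; so z(0) = [5, 1]^T.
x_1(t) = Σ_i (v_i)_1 · z_i(0) · e^{λ_i t} (row 1 of V times the modal terms).
x_1(0.25) = 2·5·e^{-5·0.25} + (-7)·1·e^{-4·0.25} = 10·0.286505 + (-7)·0.367879 = 0.2899.

0.2899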